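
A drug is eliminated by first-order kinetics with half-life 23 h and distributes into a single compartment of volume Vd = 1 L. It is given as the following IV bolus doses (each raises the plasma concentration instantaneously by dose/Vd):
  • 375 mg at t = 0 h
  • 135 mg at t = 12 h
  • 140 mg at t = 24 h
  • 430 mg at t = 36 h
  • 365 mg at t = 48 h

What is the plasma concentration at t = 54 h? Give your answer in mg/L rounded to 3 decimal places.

723.015 mg/L

k = ln 2 / 23 = 0.03014 per h
Dose 1 (375 mg at t=0 h): 375·exp(−0.03014·54) = 73.666 mg/L
Dose 2 (135 mg at t=12 h): 135·exp(−0.03014·42) = 38.074 mg/L
Dose 3 (140 mg at t=24 h): 140·exp(−0.03014·30) = 56.687 mg/L
Dose 4 (430 mg at t=36 h): 430·exp(−0.03014·18) = 249.965 mg/L
Dose 5 (365 mg at t=48 h): 365·exp(−0.03014·6) = 304.623 mg/L
C(54) = 73.666 + 38.074 + 56.687 + 249.965 + 304.623 = 723.015 mg/L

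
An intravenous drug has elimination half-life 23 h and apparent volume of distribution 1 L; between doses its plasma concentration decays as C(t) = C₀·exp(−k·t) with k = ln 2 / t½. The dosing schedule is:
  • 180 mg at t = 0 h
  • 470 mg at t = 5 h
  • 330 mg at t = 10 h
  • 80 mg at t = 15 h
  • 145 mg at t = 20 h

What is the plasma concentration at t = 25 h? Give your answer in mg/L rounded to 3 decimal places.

k = ln 2 / 23 = 0.03014 per h
Dose 1 (180 mg at t=0 h): 180·exp(−0.03014·25) = 84.736 mg/L
Dose 2 (470 mg at t=5 h): 470·exp(−0.03014·20) = 257.237 mg/L
Dose 3 (330 mg at t=10 h): 330·exp(−0.03014·15) = 209.986 mg/L
Dose 4 (80 mg at t=15 h): 80·exp(−0.03014·10) = 59.184 mg/L
Dose 5 (145 mg at t=20 h): 145·exp(−0.03014·5) = 124.717 mg/L
C(25) = 84.736 + 257.237 + 209.986 + 59.184 + 124.717 = 735.860 mg/L

735.860 mg/L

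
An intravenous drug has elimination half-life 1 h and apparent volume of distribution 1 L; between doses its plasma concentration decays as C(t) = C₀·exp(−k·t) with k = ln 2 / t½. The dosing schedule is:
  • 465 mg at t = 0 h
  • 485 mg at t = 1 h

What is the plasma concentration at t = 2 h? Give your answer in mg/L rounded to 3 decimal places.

358.750 mg/L

k = ln 2 / 1 = 0.69315 per h
Dose 1 (465 mg at t=0 h): 465·exp(−0.69315·2) = 116.250 mg/L
Dose 2 (485 mg at t=1 h): 485·exp(−0.69315·1) = 242.500 mg/L
C(2) = 116.250 + 242.500 = 358.750 mg/L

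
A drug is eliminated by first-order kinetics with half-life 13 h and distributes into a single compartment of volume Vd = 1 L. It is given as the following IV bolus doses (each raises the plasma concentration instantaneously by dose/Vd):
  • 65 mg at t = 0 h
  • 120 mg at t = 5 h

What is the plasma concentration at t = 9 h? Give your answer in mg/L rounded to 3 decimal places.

137.178 mg/L

k = ln 2 / 13 = 0.05332 per h
Dose 1 (65 mg at t=0 h): 65·exp(−0.05332·9) = 40.226 mg/L
Dose 2 (120 mg at t=5 h): 120·exp(−0.05332·4) = 96.952 mg/L
C(9) = 40.226 + 96.952 = 137.178 mg/L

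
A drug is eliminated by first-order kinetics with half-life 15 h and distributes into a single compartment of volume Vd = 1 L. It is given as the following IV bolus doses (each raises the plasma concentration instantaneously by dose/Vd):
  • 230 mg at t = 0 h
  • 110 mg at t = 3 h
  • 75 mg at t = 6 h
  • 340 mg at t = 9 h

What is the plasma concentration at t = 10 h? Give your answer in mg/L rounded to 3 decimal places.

611.480 mg/L

k = ln 2 / 15 = 0.04621 per h
Dose 1 (230 mg at t=0 h): 230·exp(−0.04621·10) = 144.891 mg/L
Dose 2 (110 mg at t=3 h): 110·exp(−0.04621·7) = 79.600 mg/L
Dose 3 (75 mg at t=6 h): 75·exp(−0.04621·4) = 62.343 mg/L
Dose 4 (340 mg at t=9 h): 340·exp(−0.04621·1) = 324.646 mg/L
C(10) = 144.891 + 79.600 + 62.343 + 324.646 = 611.480 mg/L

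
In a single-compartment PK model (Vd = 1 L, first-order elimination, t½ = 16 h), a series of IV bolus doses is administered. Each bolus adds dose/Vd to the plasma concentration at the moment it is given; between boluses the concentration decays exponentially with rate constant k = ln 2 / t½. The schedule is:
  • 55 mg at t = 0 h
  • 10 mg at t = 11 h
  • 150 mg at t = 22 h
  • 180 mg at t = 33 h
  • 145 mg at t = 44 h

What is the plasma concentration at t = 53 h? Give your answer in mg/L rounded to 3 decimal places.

220.182 mg/L

k = ln 2 / 16 = 0.04332 per h
Dose 1 (55 mg at t=0 h): 55·exp(−0.04332·53) = 5.536 mg/L
Dose 2 (10 mg at t=11 h): 10·exp(−0.04332·42) = 1.621 mg/L
Dose 3 (150 mg at t=22 h): 150·exp(−0.04332·31) = 39.160 mg/L
Dose 4 (180 mg at t=33 h): 180·exp(−0.04332·20) = 75.681 mg/L
Dose 5 (145 mg at t=44 h): 145·exp(−0.04332·9) = 98.184 mg/L
C(53) = 5.536 + 1.621 + 39.160 + 75.681 + 98.184 = 220.182 mg/L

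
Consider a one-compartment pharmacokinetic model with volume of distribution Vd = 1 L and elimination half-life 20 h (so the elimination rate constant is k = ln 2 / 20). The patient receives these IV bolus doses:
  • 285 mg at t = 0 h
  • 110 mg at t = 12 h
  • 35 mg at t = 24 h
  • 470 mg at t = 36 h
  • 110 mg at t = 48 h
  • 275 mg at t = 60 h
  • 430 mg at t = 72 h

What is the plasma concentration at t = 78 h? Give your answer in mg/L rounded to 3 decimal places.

680.805 mg/L

k = ln 2 / 20 = 0.03466 per h
Dose 1 (285 mg at t=0 h): 285·exp(−0.03466·78) = 19.091 mg/L
Dose 2 (110 mg at t=12 h): 110·exp(−0.03466·66) = 11.168 mg/L
Dose 3 (35 mg at t=24 h): 35·exp(−0.03466·54) = 5.386 mg/L
Dose 4 (470 mg at t=36 h): 470·exp(−0.03466·42) = 109.631 mg/L
Dose 5 (110 mg at t=48 h): 110·exp(−0.03466·30) = 38.891 mg/L
Dose 6 (275 mg at t=60 h): 275·exp(−0.03466·18) = 147.369 mg/L
Dose 7 (430 mg at t=72 h): 430·exp(−0.03466·6) = 349.269 mg/L
C(78) = 19.091 + 11.168 + 5.386 + 109.631 + 38.891 + 147.369 + 349.269 = 680.805 mg/L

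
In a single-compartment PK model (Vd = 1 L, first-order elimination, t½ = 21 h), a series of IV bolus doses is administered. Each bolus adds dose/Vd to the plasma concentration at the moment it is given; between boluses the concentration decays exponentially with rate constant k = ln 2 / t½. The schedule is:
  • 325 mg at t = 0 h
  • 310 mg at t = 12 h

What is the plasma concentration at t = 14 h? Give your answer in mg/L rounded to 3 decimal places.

494.934 mg/L

k = ln 2 / 21 = 0.03301 per h
Dose 1 (325 mg at t=0 h): 325·exp(−0.03301·14) = 204.737 mg/L
Dose 2 (310 mg at t=12 h): 310·exp(−0.03301·2) = 290.197 mg/L
C(14) = 204.737 + 290.197 = 494.934 mg/L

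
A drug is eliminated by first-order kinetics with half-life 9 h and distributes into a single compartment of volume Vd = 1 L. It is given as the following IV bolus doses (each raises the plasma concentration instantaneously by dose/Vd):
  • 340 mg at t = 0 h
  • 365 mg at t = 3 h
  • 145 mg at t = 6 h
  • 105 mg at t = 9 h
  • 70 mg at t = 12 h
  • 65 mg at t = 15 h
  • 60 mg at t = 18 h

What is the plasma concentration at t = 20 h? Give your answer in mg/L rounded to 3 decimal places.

399.218 mg/L

k = ln 2 / 9 = 0.07702 per h
Dose 1 (340 mg at t=0 h): 340·exp(−0.07702·20) = 72.866 mg/L
Dose 2 (365 mg at t=3 h): 365·exp(−0.07702·17) = 98.555 mg/L
Dose 3 (145 mg at t=6 h): 145·exp(−0.07702·14) = 49.329 mg/L
Dose 4 (105 mg at t=9 h): 105·exp(−0.07702·11) = 45.005 mg/L
Dose 5 (70 mg at t=12 h): 70·exp(−0.07702·8) = 37.802 mg/L
Dose 6 (65 mg at t=15 h): 65·exp(−0.07702·5) = 44.226 mg/L
Dose 7 (60 mg at t=18 h): 60·exp(−0.07702·2) = 51.435 mg/L
C(20) = 72.866 + 98.555 + 49.329 + 45.005 + 37.802 + 44.226 + 51.435 = 399.218 mg/L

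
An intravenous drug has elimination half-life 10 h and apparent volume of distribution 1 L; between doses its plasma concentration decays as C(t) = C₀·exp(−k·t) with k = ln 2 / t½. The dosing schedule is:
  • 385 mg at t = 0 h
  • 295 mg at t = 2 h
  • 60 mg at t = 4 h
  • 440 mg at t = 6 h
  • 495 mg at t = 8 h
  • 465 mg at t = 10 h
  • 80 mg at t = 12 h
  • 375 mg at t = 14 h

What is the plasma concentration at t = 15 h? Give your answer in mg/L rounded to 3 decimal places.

k = ln 2 / 10 = 0.06931 per h
Dose 1 (385 mg at t=0 h): 385·exp(−0.06931·15) = 136.118 mg/L
Dose 2 (295 mg at t=2 h): 295·exp(−0.06931·13) = 119.807 mg/L
Dose 3 (60 mg at t=4 h): 60·exp(−0.06931·11) = 27.991 mg/L
Dose 4 (440 mg at t=6 h): 440·exp(−0.06931·9) = 235.790 mg/L
Dose 5 (495 mg at t=8 h): 495·exp(−0.06931·7) = 304.708 mg/L
Dose 6 (465 mg at t=10 h): 465·exp(−0.06931·5) = 328.805 mg/L
Dose 7 (80 mg at t=12 h): 80·exp(−0.06931·3) = 64.980 mg/L
Dose 8 (375 mg at t=14 h): 375·exp(−0.06931·1) = 349.887 mg/L
C(15) = 136.118 + 119.807 + 27.991 + 235.790 + 304.708 + 328.805 + 64.980 + 349.887 = 1568.087 mg/L

1568.087 mg/L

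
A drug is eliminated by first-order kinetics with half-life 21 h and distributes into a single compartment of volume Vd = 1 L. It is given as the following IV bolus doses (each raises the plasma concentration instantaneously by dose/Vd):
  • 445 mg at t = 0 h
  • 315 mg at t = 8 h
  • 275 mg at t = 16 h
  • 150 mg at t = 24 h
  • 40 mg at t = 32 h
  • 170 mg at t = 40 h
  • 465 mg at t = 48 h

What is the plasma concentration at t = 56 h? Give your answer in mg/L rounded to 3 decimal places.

k = ln 2 / 21 = 0.03301 per h
Dose 1 (445 mg at t=0 h): 445·exp(−0.03301·56) = 70.083 mg/L
Dose 2 (315 mg at t=8 h): 315·exp(−0.03301·48) = 64.601 mg/L
Dose 3 (275 mg at t=16 h): 275·exp(−0.03301·40) = 73.442 mg/L
Dose 4 (150 mg at t=24 h): 150·exp(−0.03301·32) = 52.165 mg/L
Dose 5 (40 mg at t=32 h): 40·exp(−0.03301·24) = 18.114 mg/L
Dose 6 (170 mg at t=40 h): 170·exp(−0.03301·16) = 100.252 mg/L
Dose 7 (465 mg at t=48 h): 465·exp(−0.03301·8) = 357.088 mg/L
C(56) = 70.083 + 64.601 + 73.442 + 52.165 + 18.114 + 100.252 + 357.088 = 735.745 mg/L

735.745 mg/L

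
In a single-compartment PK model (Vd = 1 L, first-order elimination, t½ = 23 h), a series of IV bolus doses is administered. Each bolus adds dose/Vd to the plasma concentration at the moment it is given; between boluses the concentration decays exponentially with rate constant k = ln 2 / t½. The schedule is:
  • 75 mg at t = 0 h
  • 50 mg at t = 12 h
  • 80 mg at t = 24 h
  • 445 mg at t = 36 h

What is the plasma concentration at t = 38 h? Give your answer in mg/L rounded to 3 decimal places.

518.135 mg/L

k = ln 2 / 23 = 0.03014 per h
Dose 1 (75 mg at t=0 h): 75·exp(−0.03014·38) = 23.862 mg/L
Dose 2 (50 mg at t=12 h): 50·exp(−0.03014·26) = 22.839 mg/L
Dose 3 (80 mg at t=24 h): 80·exp(−0.03014·14) = 52.463 mg/L
Dose 4 (445 mg at t=36 h): 445·exp(−0.03014·2) = 418.971 mg/L
C(38) = 23.862 + 22.839 + 52.463 + 418.971 = 518.135 mg/L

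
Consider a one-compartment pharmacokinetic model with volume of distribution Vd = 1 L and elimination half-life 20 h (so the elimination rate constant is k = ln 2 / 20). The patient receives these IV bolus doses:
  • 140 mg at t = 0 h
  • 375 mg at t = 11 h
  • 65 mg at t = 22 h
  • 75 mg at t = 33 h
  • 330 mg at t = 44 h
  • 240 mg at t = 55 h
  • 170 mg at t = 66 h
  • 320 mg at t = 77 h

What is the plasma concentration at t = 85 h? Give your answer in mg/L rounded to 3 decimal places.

k = ln 2 / 20 = 0.03466 per h
Dose 1 (140 mg at t=0 h): 140·exp(−0.03466·85) = 7.358 mg/L
Dose 2 (375 mg at t=11 h): 375·exp(−0.03466·74) = 28.855 mg/L
Dose 3 (65 mg at t=22 h): 65·exp(−0.03466·63) = 7.323 mg/L
Dose 4 (75 mg at t=33 h): 75·exp(−0.03466·52) = 12.370 mg/L
Dose 5 (330 mg at t=44 h): 330·exp(−0.03466·41) = 79.690 mg/L
Dose 6 (240 mg at t=55 h): 240·exp(−0.03466·30) = 84.853 mg/L
Dose 7 (170 mg at t=66 h): 170·exp(−0.03466·19) = 87.998 mg/L
Dose 8 (320 mg at t=77 h): 320·exp(−0.03466·8) = 242.515 mg/L
C(85) = 7.358 + 28.855 + 7.323 + 12.370 + 79.690 + 84.853 + 87.998 + 242.515 = 550.961 mg/L

550.961 mg/L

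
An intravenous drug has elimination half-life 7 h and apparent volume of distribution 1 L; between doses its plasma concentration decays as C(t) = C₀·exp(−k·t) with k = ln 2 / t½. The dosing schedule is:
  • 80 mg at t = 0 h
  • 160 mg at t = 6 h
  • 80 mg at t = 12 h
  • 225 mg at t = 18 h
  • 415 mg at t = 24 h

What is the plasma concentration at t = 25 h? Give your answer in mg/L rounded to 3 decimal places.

541.567 mg/L

k = ln 2 / 7 = 0.09902 per h
Dose 1 (80 mg at t=0 h): 80·exp(−0.09902·25) = 6.730 mg/L
Dose 2 (160 mg at t=6 h): 160·exp(−0.09902·19) = 24.380 mg/L
Dose 3 (80 mg at t=12 h): 80·exp(−0.09902·13) = 22.082 mg/L
Dose 4 (225 mg at t=18 h): 225·exp(−0.09902·7) = 112.500 mg/L
Dose 5 (415 mg at t=24 h): 415·exp(−0.09902·1) = 375.875 mg/L
C(25) = 6.730 + 24.380 + 22.082 + 112.500 + 375.875 = 541.567 mg/L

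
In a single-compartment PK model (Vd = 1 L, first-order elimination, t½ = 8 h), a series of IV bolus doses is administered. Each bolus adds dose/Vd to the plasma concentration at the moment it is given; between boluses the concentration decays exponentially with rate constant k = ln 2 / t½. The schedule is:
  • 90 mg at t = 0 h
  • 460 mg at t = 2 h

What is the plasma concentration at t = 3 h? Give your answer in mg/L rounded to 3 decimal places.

491.221 mg/L

k = ln 2 / 8 = 0.08664 per h
Dose 1 (90 mg at t=0 h): 90·exp(−0.08664·3) = 69.399 mg/L
Dose 2 (460 mg at t=2 h): 460·exp(−0.08664·1) = 421.822 mg/L
C(3) = 69.399 + 421.822 = 491.221 mg/L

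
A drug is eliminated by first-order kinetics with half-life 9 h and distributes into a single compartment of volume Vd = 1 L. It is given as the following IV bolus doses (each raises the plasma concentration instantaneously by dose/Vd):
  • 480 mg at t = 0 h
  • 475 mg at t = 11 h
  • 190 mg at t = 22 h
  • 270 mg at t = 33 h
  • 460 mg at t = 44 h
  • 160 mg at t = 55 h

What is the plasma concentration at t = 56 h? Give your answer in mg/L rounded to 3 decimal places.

411.743 mg/L

k = ln 2 / 9 = 0.07702 per h
Dose 1 (480 mg at t=0 h): 480·exp(−0.07702·56) = 6.429 mg/L
Dose 2 (475 mg at t=11 h): 475·exp(−0.07702·45) = 14.844 mg/L
Dose 3 (190 mg at t=22 h): 190·exp(−0.07702·34) = 13.853 mg/L
Dose 4 (270 mg at t=33 h): 270·exp(−0.07702·23) = 45.927 mg/L
Dose 5 (460 mg at t=44 h): 460·exp(−0.07702·12) = 182.551 mg/L
Dose 6 (160 mg at t=55 h): 160·exp(−0.07702·1) = 148.140 mg/L
C(56) = 6.429 + 14.844 + 13.853 + 45.927 + 182.551 + 148.140 = 411.743 mg/L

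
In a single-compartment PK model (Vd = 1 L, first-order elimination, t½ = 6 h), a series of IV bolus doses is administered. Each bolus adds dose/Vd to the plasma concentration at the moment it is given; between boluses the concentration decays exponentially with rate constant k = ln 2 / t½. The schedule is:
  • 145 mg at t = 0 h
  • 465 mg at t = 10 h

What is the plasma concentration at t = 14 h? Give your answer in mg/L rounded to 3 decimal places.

321.703 mg/L

k = ln 2 / 6 = 0.11552 per h
Dose 1 (145 mg at t=0 h): 145·exp(−0.11552·14) = 28.772 mg/L
Dose 2 (465 mg at t=10 h): 465·exp(−0.11552·4) = 292.932 mg/L
C(14) = 28.772 + 292.932 = 321.703 mg/L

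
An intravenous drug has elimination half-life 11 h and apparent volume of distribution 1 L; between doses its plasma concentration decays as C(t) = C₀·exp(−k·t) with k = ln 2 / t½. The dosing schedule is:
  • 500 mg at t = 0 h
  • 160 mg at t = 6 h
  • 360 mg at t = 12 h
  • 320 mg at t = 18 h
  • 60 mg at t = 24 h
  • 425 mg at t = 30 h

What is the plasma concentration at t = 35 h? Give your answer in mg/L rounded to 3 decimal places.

615.104 mg/L

k = ln 2 / 11 = 0.06301 per h
Dose 1 (500 mg at t=0 h): 500·exp(−0.06301·35) = 55.099 mg/L
Dose 2 (160 mg at t=6 h): 160·exp(−0.06301·29) = 25.733 mg/L
Dose 3 (360 mg at t=12 h): 360·exp(−0.06301·23) = 84.504 mg/L
Dose 4 (320 mg at t=18 h): 320·exp(−0.06301·17) = 109.628 mg/L
Dose 5 (60 mg at t=24 h): 60·exp(−0.06301·11) = 30.000 mg/L
Dose 6 (425 mg at t=30 h): 425·exp(−0.06301·5) = 310.140 mg/L
C(35) = 55.099 + 25.733 + 84.504 + 109.628 + 30.000 + 310.140 = 615.104 mg/L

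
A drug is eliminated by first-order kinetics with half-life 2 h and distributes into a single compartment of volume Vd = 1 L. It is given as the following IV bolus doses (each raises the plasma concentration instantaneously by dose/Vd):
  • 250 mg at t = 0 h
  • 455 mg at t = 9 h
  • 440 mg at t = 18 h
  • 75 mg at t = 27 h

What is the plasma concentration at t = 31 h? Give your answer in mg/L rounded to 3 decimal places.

23.839 mg/L

k = ln 2 / 2 = 0.34657 per h
Dose 1 (250 mg at t=0 h): 250·exp(−0.34657·31) = 0.005 mg/L
Dose 2 (455 mg at t=9 h): 455·exp(−0.34657·22) = 0.222 mg/L
Dose 3 (440 mg at t=18 h): 440·exp(−0.34657·13) = 4.861 mg/L
Dose 4 (75 mg at t=27 h): 75·exp(−0.34657·4) = 18.750 mg/L
C(31) = 0.005 + 0.222 + 4.861 + 18.750 = 23.839 mg/L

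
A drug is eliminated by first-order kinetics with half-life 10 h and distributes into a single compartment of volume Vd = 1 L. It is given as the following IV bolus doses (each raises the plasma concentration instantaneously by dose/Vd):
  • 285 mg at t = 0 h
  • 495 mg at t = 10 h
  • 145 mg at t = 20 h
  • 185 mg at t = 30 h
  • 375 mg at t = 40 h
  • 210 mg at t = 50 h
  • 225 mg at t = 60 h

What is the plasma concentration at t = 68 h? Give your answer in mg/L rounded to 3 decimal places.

273.309 mg/L

k = ln 2 / 10 = 0.06931 per h
Dose 1 (285 mg at t=0 h): 285·exp(−0.06931·68) = 2.558 mg/L
Dose 2 (495 mg at t=10 h): 495·exp(−0.06931·58) = 8.884 mg/L
Dose 3 (145 mg at t=20 h): 145·exp(−0.06931·48) = 5.205 mg/L
Dose 4 (185 mg at t=30 h): 185·exp(−0.06931·38) = 13.282 mg/L
Dose 5 (375 mg at t=40 h): 375·exp(−0.06931·28) = 53.845 mg/L
Dose 6 (210 mg at t=50 h): 210·exp(−0.06931·18) = 60.307 mg/L
Dose 7 (225 mg at t=60 h): 225·exp(−0.06931·8) = 129.229 mg/L
C(68) = 2.558 + 8.884 + 5.205 + 13.282 + 53.845 + 60.307 + 129.229 = 273.309 mg/L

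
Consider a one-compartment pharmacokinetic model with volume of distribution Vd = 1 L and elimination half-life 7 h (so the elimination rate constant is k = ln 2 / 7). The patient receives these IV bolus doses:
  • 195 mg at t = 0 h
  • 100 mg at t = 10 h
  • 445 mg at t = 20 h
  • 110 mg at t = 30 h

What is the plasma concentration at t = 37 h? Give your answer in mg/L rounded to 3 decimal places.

149.558 mg/L

k = ln 2 / 7 = 0.09902 per h
Dose 1 (195 mg at t=0 h): 195·exp(−0.09902·37) = 4.999 mg/L
Dose 2 (100 mg at t=10 h): 100·exp(−0.09902·27) = 6.901 mg/L
Dose 3 (445 mg at t=20 h): 445·exp(−0.09902·17) = 82.658 mg/L
Dose 4 (110 mg at t=30 h): 110·exp(−0.09902·7) = 55.000 mg/L
C(37) = 4.999 + 6.901 + 82.658 + 55.000 = 149.558 mg/L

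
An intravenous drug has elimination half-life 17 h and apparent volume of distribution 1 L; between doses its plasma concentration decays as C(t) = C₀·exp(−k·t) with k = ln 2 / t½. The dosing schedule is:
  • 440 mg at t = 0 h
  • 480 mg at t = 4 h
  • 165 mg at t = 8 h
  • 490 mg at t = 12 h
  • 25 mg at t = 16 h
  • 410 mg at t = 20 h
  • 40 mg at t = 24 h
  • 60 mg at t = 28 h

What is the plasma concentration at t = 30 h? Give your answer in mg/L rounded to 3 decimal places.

k = ln 2 / 17 = 0.04077 per h
Dose 1 (440 mg at t=0 h): 440·exp(−0.04077·30) = 129.486 mg/L
Dose 2 (480 mg at t=4 h): 480·exp(−0.04077·26) = 166.281 mg/L
Dose 3 (165 mg at t=8 h): 165·exp(−0.04077·22) = 67.285 mg/L
Dose 4 (490 mg at t=12 h): 490·exp(−0.04077·18) = 235.211 mg/L
Dose 5 (25 mg at t=16 h): 25·exp(−0.04077·14) = 14.126 mg/L
Dose 6 (410 mg at t=20 h): 410·exp(−0.04077·10) = 272.714 mg/L
Dose 7 (40 mg at t=24 h): 40·exp(−0.04077·6) = 31.319 mg/L
Dose 8 (60 mg at t=28 h): 60·exp(−0.04077·2) = 55.301 mg/L
C(30) = 129.486 + 166.281 + 67.285 + 235.211 + 14.126 + 272.714 + 31.319 + 55.301 = 971.724 mg/L

971.724 mg/L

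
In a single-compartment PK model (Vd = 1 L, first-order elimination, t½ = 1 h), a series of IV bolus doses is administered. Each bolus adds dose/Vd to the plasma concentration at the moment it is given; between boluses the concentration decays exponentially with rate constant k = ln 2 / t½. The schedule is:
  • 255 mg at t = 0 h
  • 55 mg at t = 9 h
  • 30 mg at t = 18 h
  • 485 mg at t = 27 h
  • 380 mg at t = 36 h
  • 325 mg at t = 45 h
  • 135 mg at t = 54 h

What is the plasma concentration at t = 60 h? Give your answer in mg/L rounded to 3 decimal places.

k = ln 2 / 1 = 0.69315 per h
Dose 1 (255 mg at t=0 h): 255·exp(−0.69315·60) = 0.000 mg/L
Dose 2 (55 mg at t=9 h): 55·exp(−0.69315·51) = 0.000 mg/L
Dose 3 (30 mg at t=18 h): 30·exp(−0.69315·42) = 0.000 mg/L
Dose 4 (485 mg at t=27 h): 485·exp(−0.69315·33) = 0.000 mg/L
Dose 5 (380 mg at t=36 h): 380·exp(−0.69315·24) = 0.000 mg/L
Dose 6 (325 mg at t=45 h): 325·exp(−0.69315·15) = 0.010 mg/L
Dose 7 (135 mg at t=54 h): 135·exp(−0.69315·6) = 2.109 mg/L
C(60) = 0.000 + 0.000 + 0.000 + 0.000 + 0.000 + 0.010 + 2.109 = 2.119 mg/L

2.119 mg/L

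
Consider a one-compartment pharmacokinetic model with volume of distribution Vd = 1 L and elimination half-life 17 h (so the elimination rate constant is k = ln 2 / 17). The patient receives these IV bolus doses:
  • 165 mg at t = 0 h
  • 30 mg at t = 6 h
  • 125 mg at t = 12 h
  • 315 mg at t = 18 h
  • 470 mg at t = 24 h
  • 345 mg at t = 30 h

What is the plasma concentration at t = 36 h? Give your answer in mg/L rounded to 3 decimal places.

803.309 mg/L

k = ln 2 / 17 = 0.04077 per h
Dose 1 (165 mg at t=0 h): 165·exp(−0.04077·36) = 38.020 mg/L
Dose 2 (30 mg at t=6 h): 30·exp(−0.04077·30) = 8.829 mg/L
Dose 3 (125 mg at t=12 h): 125·exp(−0.04077·24) = 46.981 mg/L
Dose 4 (315 mg at t=18 h): 315·exp(−0.04077·18) = 151.207 mg/L
Dose 5 (470 mg at t=24 h): 470·exp(−0.04077·12) = 288.142 mg/L
Dose 6 (345 mg at t=30 h): 345·exp(−0.04077·6) = 270.130 mg/L
C(36) = 38.020 + 8.829 + 46.981 + 151.207 + 288.142 + 270.130 = 803.309 mg/L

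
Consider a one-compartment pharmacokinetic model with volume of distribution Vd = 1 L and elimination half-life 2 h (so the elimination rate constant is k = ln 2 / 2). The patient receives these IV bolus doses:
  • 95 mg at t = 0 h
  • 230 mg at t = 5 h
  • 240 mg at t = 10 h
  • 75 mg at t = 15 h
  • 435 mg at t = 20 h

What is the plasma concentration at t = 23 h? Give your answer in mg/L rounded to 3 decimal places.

k = ln 2 / 2 = 0.34657 per h
Dose 1 (95 mg at t=0 h): 95·exp(−0.34657·23) = 0.033 mg/L
Dose 2 (230 mg at t=5 h): 230·exp(−0.34657·18) = 0.449 mg/L
Dose 3 (240 mg at t=10 h): 240·exp(−0.34657·13) = 2.652 mg/L
Dose 4 (75 mg at t=15 h): 75·exp(−0.34657·8) = 4.688 mg/L
Dose 5 (435 mg at t=20 h): 435·exp(−0.34657·3) = 153.796 mg/L
C(23) = 0.033 + 0.449 + 2.652 + 4.688 + 153.796 = 161.617 mg/L

161.617 mg/L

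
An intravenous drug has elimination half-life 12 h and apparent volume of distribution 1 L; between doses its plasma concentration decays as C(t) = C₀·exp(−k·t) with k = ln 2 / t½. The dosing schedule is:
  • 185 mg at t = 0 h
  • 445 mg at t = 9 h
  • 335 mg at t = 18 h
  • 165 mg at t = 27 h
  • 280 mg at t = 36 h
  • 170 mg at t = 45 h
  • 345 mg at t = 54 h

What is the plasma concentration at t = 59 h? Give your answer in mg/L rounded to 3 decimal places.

496.607 mg/L

k = ln 2 / 12 = 0.05776 per h
Dose 1 (185 mg at t=0 h): 185·exp(−0.05776·59) = 6.125 mg/L
Dose 2 (445 mg at t=9 h): 445·exp(−0.05776·50) = 24.778 mg/L
Dose 3 (335 mg at t=18 h): 335·exp(−0.05776·41) = 31.371 mg/L
Dose 4 (165 mg at t=27 h): 165·exp(−0.05776·32) = 25.986 mg/L
Dose 5 (280 mg at t=36 h): 280·exp(−0.05776·23) = 74.162 mg/L
Dose 6 (170 mg at t=45 h): 170·exp(−0.05776·14) = 75.726 mg/L
Dose 7 (345 mg at t=54 h): 345·exp(−0.05776·5) = 258.458 mg/L
C(59) = 6.125 + 24.778 + 31.371 + 25.986 + 74.162 + 75.726 + 258.458 = 496.607 mg/L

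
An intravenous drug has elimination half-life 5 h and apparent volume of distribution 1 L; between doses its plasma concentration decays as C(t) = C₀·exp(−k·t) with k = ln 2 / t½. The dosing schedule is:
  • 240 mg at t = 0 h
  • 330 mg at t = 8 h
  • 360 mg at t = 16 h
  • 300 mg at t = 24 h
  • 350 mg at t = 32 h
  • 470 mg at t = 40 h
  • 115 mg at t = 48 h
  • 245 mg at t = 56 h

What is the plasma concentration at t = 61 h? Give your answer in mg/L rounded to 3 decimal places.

k = ln 2 / 5 = 0.13863 per h
Dose 1 (240 mg at t=0 h): 240·exp(−0.13863·61) = 0.051 mg/L
Dose 2 (330 mg at t=8 h): 330·exp(−0.13863·53) = 0.213 mg/L
Dose 3 (360 mg at t=16 h): 360·exp(−0.13863·45) = 0.703 mg/L
Dose 4 (300 mg at t=24 h): 300·exp(−0.13863·37) = 1.776 mg/L
Dose 5 (350 mg at t=32 h): 350·exp(−0.13863·29) = 6.282 mg/L
Dose 6 (470 mg at t=40 h): 470·exp(−0.13863·21) = 25.572 mg/L
Dose 7 (115 mg at t=48 h): 115·exp(−0.13863·13) = 18.968 mg/L
Dose 8 (245 mg at t=56 h): 245·exp(−0.13863·5) = 122.500 mg/L
C(61) = 0.051 + 0.213 + 0.703 + 1.776 + 6.282 + 25.572 + 18.968 + 122.500 = 176.065 mg/L

176.065 mg/L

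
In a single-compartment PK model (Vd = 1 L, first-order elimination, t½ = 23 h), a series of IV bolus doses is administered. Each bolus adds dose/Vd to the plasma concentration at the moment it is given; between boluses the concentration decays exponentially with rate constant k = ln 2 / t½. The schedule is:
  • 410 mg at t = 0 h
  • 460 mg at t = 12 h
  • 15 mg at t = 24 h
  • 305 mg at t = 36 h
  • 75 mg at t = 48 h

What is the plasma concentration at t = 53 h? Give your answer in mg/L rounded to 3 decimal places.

k = ln 2 / 23 = 0.03014 per h
Dose 1 (410 mg at t=0 h): 410·exp(−0.03014·53) = 83.005 mg/L
Dose 2 (460 mg at t=12 h): 460·exp(−0.03014·41) = 133.702 mg/L
Dose 3 (15 mg at t=24 h): 15·exp(−0.03014·29) = 6.259 mg/L
Dose 4 (305 mg at t=36 h): 305·exp(−0.03014·17) = 182.726 mg/L
Dose 5 (75 mg at t=48 h): 75·exp(−0.03014·5) = 64.509 mg/L
C(53) = 83.005 + 133.702 + 6.259 + 182.726 + 64.509 = 470.202 mg/L

470.202 mg/L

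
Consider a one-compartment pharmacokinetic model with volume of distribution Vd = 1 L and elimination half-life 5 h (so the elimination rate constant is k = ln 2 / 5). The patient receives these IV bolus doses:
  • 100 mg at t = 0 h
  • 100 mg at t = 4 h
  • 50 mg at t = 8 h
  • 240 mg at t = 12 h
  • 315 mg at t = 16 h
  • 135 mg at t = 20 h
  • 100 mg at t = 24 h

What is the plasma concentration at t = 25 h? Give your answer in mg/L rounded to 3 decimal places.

297.903 mg/L

k = ln 2 / 5 = 0.13863 per h
Dose 1 (100 mg at t=0 h): 100·exp(−0.13863·25) = 3.125 mg/L
Dose 2 (100 mg at t=4 h): 100·exp(−0.13863·21) = 5.441 mg/L
Dose 3 (50 mg at t=8 h): 50·exp(−0.13863·17) = 4.737 mg/L
Dose 4 (240 mg at t=12 h): 240·exp(−0.13863·13) = 39.585 mg/L
Dose 5 (315 mg at t=16 h): 315·exp(−0.13863·9) = 90.460 mg/L
Dose 6 (135 mg at t=20 h): 135·exp(−0.13863·5) = 67.500 mg/L
Dose 7 (100 mg at t=24 h): 100·exp(−0.13863·1) = 87.055 mg/L
C(25) = 3.125 + 5.441 + 4.737 + 39.585 + 90.460 + 67.500 + 87.055 = 297.903 mg/L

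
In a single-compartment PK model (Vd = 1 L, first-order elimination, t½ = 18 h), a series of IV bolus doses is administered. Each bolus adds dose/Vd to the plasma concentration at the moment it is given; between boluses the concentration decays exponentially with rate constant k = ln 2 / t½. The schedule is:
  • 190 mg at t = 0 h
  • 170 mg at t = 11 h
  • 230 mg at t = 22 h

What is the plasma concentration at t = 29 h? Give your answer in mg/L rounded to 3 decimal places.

322.851 mg/L

k = ln 2 / 18 = 0.03851 per h
Dose 1 (190 mg at t=0 h): 190·exp(−0.03851·29) = 62.196 mg/L
Dose 2 (170 mg at t=11 h): 170·exp(−0.03851·18) = 85.000 mg/L
Dose 3 (230 mg at t=22 h): 230·exp(−0.03851·7) = 175.655 mg/L
C(29) = 62.196 + 85.000 + 175.655 = 322.851 mg/L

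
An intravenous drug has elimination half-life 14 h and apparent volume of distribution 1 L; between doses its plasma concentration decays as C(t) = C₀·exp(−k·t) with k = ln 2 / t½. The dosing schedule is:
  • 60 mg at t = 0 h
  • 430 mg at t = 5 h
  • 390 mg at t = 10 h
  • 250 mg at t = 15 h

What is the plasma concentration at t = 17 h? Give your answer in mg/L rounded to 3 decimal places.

k = ln 2 / 14 = 0.04951 per h
Dose 1 (60 mg at t=0 h): 60·exp(−0.04951·17) = 25.859 mg/L
Dose 2 (430 mg at t=5 h): 430·exp(−0.04951·12) = 237.379 mg/L
Dose 3 (390 mg at t=10 h): 390·exp(−0.04951·7) = 275.772 mg/L
Dose 4 (250 mg at t=15 h): 250·exp(−0.04951·2) = 226.431 mg/L
C(17) = 25.859 + 237.379 + 275.772 + 226.431 = 765.441 mg/L

765.441 mg/L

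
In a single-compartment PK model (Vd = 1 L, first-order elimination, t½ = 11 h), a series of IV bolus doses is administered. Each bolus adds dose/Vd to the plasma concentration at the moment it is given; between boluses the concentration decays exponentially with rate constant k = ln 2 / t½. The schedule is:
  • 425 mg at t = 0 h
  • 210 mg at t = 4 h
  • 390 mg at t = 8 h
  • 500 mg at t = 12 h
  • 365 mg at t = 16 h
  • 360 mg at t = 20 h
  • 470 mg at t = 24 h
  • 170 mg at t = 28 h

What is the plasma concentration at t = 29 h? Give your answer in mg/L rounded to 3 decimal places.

k = ln 2 / 11 = 0.06301 per h
Dose 1 (425 mg at t=0 h): 425·exp(−0.06301·29) = 68.354 mg/L
Dose 2 (210 mg at t=4 h): 210·exp(−0.06301·25) = 43.457 mg/L
Dose 3 (390 mg at t=8 h): 390·exp(−0.06301·21) = 103.842 mg/L
Dose 4 (500 mg at t=12 h): 500·exp(−0.06301·17) = 171.294 mg/L
Dose 5 (365 mg at t=16 h): 365·exp(−0.06301·13) = 160.890 mg/L
Dose 6 (360 mg at t=20 h): 360·exp(−0.06301·9) = 204.176 mg/L
Dose 7 (470 mg at t=24 h): 470·exp(−0.06301·5) = 342.978 mg/L
Dose 8 (170 mg at t=28 h): 170·exp(−0.06301·1) = 159.618 mg/L
C(29) = 68.354 + 43.457 + 103.842 + 171.294 + 160.890 + 204.176 + 342.978 + 159.618 = 1254.609 mg/L

1254.609 mg/L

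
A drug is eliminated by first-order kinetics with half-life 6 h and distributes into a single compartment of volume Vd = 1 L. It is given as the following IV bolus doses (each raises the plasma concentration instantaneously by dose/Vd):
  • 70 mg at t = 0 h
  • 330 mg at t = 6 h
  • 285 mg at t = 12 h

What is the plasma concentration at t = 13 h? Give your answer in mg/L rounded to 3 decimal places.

416.495 mg/L

k = ln 2 / 6 = 0.11552 per h
Dose 1 (70 mg at t=0 h): 70·exp(−0.11552·13) = 15.591 mg/L
Dose 2 (330 mg at t=6 h): 330·exp(−0.11552·7) = 146.998 mg/L
Dose 3 (285 mg at t=12 h): 285·exp(−0.11552·1) = 253.906 mg/L
C(13) = 15.591 + 146.998 + 253.906 = 416.495 mg/L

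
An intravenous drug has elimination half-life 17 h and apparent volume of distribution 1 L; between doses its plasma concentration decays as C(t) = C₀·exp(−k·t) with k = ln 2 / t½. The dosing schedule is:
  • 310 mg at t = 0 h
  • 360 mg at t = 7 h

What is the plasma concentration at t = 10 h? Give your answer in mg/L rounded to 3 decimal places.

k = ln 2 / 17 = 0.04077 per h
Dose 1 (310 mg at t=0 h): 310·exp(−0.04077·10) = 206.198 mg/L
Dose 2 (360 mg at t=7 h): 360·exp(−0.04077·3) = 318.551 mg/L
C(10) = 206.198 + 318.551 = 524.750 mg/L

524.750 mg/L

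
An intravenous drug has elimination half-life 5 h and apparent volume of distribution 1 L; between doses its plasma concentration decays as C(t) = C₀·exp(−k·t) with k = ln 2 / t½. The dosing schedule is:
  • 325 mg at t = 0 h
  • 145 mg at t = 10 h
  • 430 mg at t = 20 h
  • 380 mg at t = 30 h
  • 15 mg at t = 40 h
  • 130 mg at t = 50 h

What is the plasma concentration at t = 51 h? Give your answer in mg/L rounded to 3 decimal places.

143.730 mg/L

k = ln 2 / 5 = 0.13863 per h
Dose 1 (325 mg at t=0 h): 325·exp(−0.13863·51) = 0.276 mg/L
Dose 2 (145 mg at t=10 h): 145·exp(−0.13863·41) = 0.493 mg/L
Dose 3 (430 mg at t=20 h): 430·exp(−0.13863·31) = 5.849 mg/L
Dose 4 (380 mg at t=30 h): 380·exp(−0.13863·21) = 20.676 mg/L
Dose 5 (15 mg at t=40 h): 15·exp(−0.13863·11) = 3.265 mg/L
Dose 6 (130 mg at t=50 h): 130·exp(−0.13863·1) = 113.172 mg/L
C(51) = 0.276 + 0.493 + 5.849 + 20.676 + 3.265 + 113.172 = 143.730 mg/L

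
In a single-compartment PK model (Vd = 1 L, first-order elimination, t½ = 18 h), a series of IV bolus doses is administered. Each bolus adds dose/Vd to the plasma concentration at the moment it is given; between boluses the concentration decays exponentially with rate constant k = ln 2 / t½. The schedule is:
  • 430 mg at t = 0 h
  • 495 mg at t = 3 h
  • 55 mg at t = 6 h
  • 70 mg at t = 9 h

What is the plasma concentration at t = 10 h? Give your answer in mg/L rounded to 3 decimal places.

k = ln 2 / 18 = 0.03851 per h
Dose 1 (430 mg at t=0 h): 430·exp(−0.03851·10) = 292.570 mg/L
Dose 2 (495 mg at t=3 h): 495·exp(−0.03851·7) = 378.040 mg/L
Dose 3 (55 mg at t=6 h): 55·exp(−0.03851·4) = 47.148 mg/L
Dose 4 (70 mg at t=9 h): 70·exp(−0.03851·1) = 67.356 mg/L
C(10) = 292.570 + 378.040 + 47.148 + 67.356 = 785.114 mg/L

785.114 mg/L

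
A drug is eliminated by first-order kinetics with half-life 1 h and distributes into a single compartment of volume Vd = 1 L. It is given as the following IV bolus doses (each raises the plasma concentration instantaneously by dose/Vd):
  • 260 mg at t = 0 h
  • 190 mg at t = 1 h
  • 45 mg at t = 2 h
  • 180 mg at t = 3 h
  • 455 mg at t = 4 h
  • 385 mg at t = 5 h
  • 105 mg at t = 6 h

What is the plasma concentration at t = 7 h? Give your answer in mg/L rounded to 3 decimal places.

k = ln 2 / 1 = 0.69315 per h
Dose 1 (260 mg at t=0 h): 260·exp(−0.69315·7) = 2.031 mg/L
Dose 2 (190 mg at t=1 h): 190·exp(−0.69315·6) = 2.969 mg/L
Dose 3 (45 mg at t=2 h): 45·exp(−0.69315·5) = 1.406 mg/L
Dose 4 (180 mg at t=3 h): 180·exp(−0.69315·4) = 11.250 mg/L
Dose 5 (455 mg at t=4 h): 455·exp(−0.69315·3) = 56.875 mg/L
Dose 6 (385 mg at t=5 h): 385·exp(−0.69315·2) = 96.250 mg/L
Dose 7 (105 mg at t=6 h): 105·exp(−0.69315·1) = 52.500 mg/L
C(7) = 2.031 + 2.969 + 1.406 + 11.250 + 56.875 + 96.250 + 52.500 = 223.281 mg/L

223.281 mg/L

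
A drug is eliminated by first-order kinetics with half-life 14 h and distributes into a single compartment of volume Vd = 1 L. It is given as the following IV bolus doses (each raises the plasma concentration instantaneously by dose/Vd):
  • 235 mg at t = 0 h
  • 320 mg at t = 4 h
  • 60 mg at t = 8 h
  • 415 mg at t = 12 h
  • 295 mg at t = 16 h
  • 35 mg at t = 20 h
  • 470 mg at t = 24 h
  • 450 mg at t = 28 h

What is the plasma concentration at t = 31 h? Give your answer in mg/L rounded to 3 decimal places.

k = ln 2 / 14 = 0.04951 per h
Dose 1 (235 mg at t=0 h): 235·exp(−0.04951·31) = 50.641 mg/L
Dose 2 (320 mg at t=4 h): 320·exp(−0.04951·27) = 84.061 mg/L
Dose 3 (60 mg at t=8 h): 60·exp(−0.04951·23) = 19.213 mg/L
Dose 4 (415 mg at t=12 h): 415·exp(−0.04951·19) = 161.997 mg/L
Dose 5 (295 mg at t=16 h): 295·exp(−0.04951·15) = 140.375 mg/L
Dose 6 (35 mg at t=20 h): 35·exp(−0.04951·11) = 20.302 mg/L
Dose 7 (470 mg at t=24 h): 470·exp(−0.04951·7) = 332.340 mg/L
Dose 8 (450 mg at t=28 h): 450·exp(−0.04951·3) = 387.888 mg/L
C(31) = 50.641 + 84.061 + 19.213 + 161.997 + 140.375 + 20.302 + 332.340 + 387.888 = 1196.817 mg/L

1196.817 mg/L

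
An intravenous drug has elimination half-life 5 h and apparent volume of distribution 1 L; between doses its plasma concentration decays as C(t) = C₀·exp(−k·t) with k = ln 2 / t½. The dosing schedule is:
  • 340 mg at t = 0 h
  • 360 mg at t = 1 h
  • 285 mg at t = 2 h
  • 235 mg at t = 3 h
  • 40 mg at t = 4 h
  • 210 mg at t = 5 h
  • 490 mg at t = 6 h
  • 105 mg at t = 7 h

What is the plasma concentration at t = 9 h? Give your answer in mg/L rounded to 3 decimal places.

970.147 mg/L

k = ln 2 / 5 = 0.13863 per h
Dose 1 (340 mg at t=0 h): 340·exp(−0.13863·9) = 97.639 mg/L
Dose 2 (360 mg at t=1 h): 360·exp(−0.13863·8) = 118.756 mg/L
Dose 3 (285 mg at t=2 h): 285·exp(−0.13863·7) = 107.995 mg/L
Dose 4 (235 mg at t=3 h): 235·exp(−0.13863·6) = 102.290 mg/L
Dose 5 (40 mg at t=4 h): 40·exp(−0.13863·5) = 20.000 mg/L
Dose 6 (210 mg at t=5 h): 210·exp(−0.13863·4) = 120.613 mg/L
Dose 7 (490 mg at t=6 h): 490·exp(−0.13863·3) = 323.279 mg/L
Dose 8 (105 mg at t=7 h): 105·exp(−0.13863·2) = 79.575 mg/L
C(9) = 97.639 + 118.756 + 107.995 + 102.290 + 20.000 + 120.613 + 323.279 + 79.575 = 970.147 mg/L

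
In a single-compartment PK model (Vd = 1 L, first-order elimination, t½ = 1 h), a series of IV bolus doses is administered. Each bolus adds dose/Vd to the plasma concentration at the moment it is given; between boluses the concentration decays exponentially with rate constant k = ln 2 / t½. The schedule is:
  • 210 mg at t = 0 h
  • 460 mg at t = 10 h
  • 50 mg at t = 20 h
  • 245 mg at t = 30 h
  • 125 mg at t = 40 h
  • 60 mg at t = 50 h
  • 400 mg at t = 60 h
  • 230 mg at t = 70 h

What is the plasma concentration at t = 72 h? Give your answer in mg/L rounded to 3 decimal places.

57.598 mg/L

k = ln 2 / 1 = 0.69315 per h
Dose 1 (210 mg at t=0 h): 210·exp(−0.69315·72) = 0.000 mg/L
Dose 2 (460 mg at t=10 h): 460·exp(−0.69315·62) = 0.000 mg/L
Dose 3 (50 mg at t=20 h): 50·exp(−0.69315·52) = 0.000 mg/L
Dose 4 (245 mg at t=30 h): 245·exp(−0.69315·42) = 0.000 mg/L
Dose 5 (125 mg at t=40 h): 125·exp(−0.69315·32) = 0.000 mg/L
Dose 6 (60 mg at t=50 h): 60·exp(−0.69315·22) = 0.000 mg/L
Dose 7 (400 mg at t=60 h): 400·exp(−0.69315·12) = 0.098 mg/L
Dose 8 (230 mg at t=70 h): 230·exp(−0.69315·2) = 57.500 mg/L
C(72) = 0.000 + 0.000 + 0.000 + 0.000 + 0.000 + 0.000 + 0.098 + 57.500 = 57.598 mg/L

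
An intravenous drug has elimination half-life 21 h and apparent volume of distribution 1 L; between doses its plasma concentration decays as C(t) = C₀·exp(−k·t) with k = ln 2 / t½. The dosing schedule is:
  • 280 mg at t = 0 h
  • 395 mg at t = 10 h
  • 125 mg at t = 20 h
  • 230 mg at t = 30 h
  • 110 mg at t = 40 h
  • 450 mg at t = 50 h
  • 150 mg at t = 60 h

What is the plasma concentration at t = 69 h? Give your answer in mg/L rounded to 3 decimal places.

567.384 mg/L

k = ln 2 / 21 = 0.03301 per h
Dose 1 (280 mg at t=0 h): 280·exp(−0.03301·69) = 28.712 mg/L
Dose 2 (395 mg at t=10 h): 395·exp(−0.03301·59) = 56.344 mg/L
Dose 3 (125 mg at t=20 h): 125·exp(−0.03301·49) = 24.803 mg/L
Dose 4 (230 mg at t=30 h): 230·exp(−0.03301·39) = 63.485 mg/L
Dose 5 (110 mg at t=40 h): 110·exp(−0.03301·29) = 42.236 mg/L
Dose 6 (450 mg at t=50 h): 450·exp(−0.03301·19) = 240.354 mg/L
Dose 7 (150 mg at t=60 h): 150·exp(−0.03301·9) = 111.450 mg/L
C(69) = 28.712 + 56.344 + 24.803 + 63.485 + 42.236 + 240.354 + 111.450 = 567.384 mg/L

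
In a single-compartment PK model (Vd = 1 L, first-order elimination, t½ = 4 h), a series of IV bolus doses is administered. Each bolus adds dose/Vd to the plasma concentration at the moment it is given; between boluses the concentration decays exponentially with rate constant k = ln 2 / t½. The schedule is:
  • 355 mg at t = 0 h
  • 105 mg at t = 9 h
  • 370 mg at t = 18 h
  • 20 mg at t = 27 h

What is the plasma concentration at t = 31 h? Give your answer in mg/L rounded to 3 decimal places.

k = ln 2 / 4 = 0.17329 per h
Dose 1 (355 mg at t=0 h): 355·exp(−0.17329·31) = 1.649 mg/L
Dose 2 (105 mg at t=9 h): 105·exp(−0.17329·22) = 2.320 mg/L
Dose 3 (370 mg at t=18 h): 370·exp(−0.17329·13) = 38.891 mg/L
Dose 4 (20 mg at t=27 h): 20·exp(−0.17329·4) = 10.000 mg/L
C(31) = 1.649 + 2.320 + 38.891 + 10.000 = 52.861 mg/L

52.861 mg/L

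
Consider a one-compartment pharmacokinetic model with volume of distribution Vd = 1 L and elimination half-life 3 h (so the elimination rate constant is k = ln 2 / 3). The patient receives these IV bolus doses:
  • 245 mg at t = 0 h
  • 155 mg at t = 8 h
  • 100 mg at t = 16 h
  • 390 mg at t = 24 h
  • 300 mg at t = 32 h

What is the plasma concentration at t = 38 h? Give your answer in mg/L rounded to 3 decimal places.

k = ln 2 / 3 = 0.23105 per h
Dose 1 (245 mg at t=0 h): 245·exp(−0.23105·38) = 0.038 mg/L
Dose 2 (155 mg at t=8 h): 155·exp(−0.23105·30) = 0.151 mg/L
Dose 3 (100 mg at t=16 h): 100·exp(−0.23105·22) = 0.620 mg/L
Dose 4 (390 mg at t=24 h): 390·exp(−0.23105·14) = 15.355 mg/L
Dose 5 (300 mg at t=32 h): 300·exp(−0.23105·6) = 75.000 mg/L
C(38) = 0.038 + 0.151 + 0.620 + 15.355 + 75.000 = 91.164 mg/L

91.164 mg/L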